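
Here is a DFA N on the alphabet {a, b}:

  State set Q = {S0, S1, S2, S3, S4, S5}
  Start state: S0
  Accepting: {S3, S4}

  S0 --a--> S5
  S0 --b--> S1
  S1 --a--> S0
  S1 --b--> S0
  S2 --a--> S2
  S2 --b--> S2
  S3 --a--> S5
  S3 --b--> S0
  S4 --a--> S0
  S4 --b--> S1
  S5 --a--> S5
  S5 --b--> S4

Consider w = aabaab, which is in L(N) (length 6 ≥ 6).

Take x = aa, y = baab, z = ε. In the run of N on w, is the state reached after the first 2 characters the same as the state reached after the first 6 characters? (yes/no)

State sequence: S0 -a-> S5 -a-> S5 -b-> S4 -a-> S0 -a-> S5 -b-> S4

After x (step 2): S5. After xy (step 6): S4.
They differ (S5 ≠ S4), so y is not a cycle from the state after x; this split is not the one the pumping-lemma construction produces, and pumping y need not keep the string in L(N).

no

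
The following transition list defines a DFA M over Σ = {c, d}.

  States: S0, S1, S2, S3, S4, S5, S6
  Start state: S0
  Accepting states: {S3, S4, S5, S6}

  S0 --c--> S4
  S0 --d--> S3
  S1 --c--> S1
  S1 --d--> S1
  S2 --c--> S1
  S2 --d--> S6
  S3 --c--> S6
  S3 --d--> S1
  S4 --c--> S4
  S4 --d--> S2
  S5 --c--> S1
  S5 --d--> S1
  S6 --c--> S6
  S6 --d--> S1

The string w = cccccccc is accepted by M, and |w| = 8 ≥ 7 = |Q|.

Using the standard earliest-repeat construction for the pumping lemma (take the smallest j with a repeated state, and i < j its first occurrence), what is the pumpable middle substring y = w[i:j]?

State sequence: S0 -c-> S4 -c-> S4 -c-> S4 -c-> S4 -c-> S4 -c-> S4 -c-> S4 -c-> S4
First repeat at step 2: S4 was already visited.

So i = 1, j = 2, giving x = w[0:1] = c, y = w[1:2] = c, z = w[2:8] = cccccc.
Check: |xy| = 2 ≤ 7 and |y| = 1 ≥ 1. Reading y takes M from S4 back to S4, so every xyⁱz is accepted.
Pumping length from the standard proof: p = 7 (the number of states). The repeated state found above gives |xy| = j ≤ 7 and |y| = j − i ≥ 1.

c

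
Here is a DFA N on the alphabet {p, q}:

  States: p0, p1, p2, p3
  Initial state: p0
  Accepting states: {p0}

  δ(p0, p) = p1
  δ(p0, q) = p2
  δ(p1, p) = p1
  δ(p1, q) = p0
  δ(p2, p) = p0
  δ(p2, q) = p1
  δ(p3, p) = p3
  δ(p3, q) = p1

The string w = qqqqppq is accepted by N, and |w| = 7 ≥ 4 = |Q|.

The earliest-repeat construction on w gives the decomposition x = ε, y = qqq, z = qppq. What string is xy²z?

qqqqqqqppq

xy^2z = ε·qqq·qqq·qppq = qqqqqqqppq.
Reading y = qqq takes N from p0 back to p0, so after x·y·y the machine is still in p0, and z then leads to the accepting state p0. Hence qqqqqqqppq ∈ L(N).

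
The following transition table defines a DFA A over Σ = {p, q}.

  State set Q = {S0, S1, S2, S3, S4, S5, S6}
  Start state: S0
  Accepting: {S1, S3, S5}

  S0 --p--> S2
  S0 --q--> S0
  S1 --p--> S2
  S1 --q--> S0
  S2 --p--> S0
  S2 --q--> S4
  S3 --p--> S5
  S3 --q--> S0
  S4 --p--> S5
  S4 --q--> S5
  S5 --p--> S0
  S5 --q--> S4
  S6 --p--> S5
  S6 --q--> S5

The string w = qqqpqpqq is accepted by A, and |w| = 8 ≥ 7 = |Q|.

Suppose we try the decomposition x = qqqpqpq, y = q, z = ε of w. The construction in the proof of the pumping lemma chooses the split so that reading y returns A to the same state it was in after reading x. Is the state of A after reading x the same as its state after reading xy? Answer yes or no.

no

Run of A on the first 8 characters of w = q q q p q p q q:
  step 0: S0  (start)
  step 1: S0  (read q: S0→S0)
  step 2: S0  (read q: S0→S0)
  step 3: S0  (read q: S0→S0)
  step 4: S2  (read p: S0→S2)
  step 5: S4  (read q: S2→S4)
  step 6: S5  (read p: S4→S5)
  step 7: S4  (read q: S5→S4)
  step 8: S5  (read q: S4→S5)

After x (step 7): S4. After xy (step 8): S5.
They differ (S4 ≠ S5), so y is not a cycle from the state after x; this split is not the one the pumping-lemma construction produces, and pumping y need not keep the string in L(A).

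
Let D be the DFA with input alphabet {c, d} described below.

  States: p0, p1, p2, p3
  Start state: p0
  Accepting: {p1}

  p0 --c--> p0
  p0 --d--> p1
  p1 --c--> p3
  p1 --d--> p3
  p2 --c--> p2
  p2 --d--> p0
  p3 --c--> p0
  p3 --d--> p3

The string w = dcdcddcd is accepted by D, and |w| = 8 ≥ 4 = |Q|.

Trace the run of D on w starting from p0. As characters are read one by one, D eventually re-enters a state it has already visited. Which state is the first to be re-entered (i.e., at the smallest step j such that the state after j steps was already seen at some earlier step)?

p3

State sequence: p0 -d-> p1 -c-> p3 -d-> p3 -c-> p0 -d-> p1 -d-> p3 -c-> p0 -d-> p1
First repeat at step 3: p3 was already visited.

The earliest repeat is at step j = 3: D is in p3, which it already visited at step i = 2.
Pumping length from the standard proof: p = 4 (the number of states). The repeated state found above gives |xy| = j ≤ 4 and |y| = j − i ≥ 1.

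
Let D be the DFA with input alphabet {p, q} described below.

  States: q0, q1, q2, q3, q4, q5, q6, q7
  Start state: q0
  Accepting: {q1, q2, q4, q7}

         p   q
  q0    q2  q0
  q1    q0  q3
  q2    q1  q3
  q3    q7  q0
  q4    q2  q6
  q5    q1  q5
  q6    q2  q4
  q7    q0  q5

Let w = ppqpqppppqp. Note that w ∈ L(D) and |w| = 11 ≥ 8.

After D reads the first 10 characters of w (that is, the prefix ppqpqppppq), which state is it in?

State sequence: q0 -p-> q2 -p-> q1 -q-> q3 -p-> q7 -q-> q5 -p-> q1 -p-> q0 -p-> q2 -p-> q1 -q-> q3

After reading 10 characters, D is in state q3.

q3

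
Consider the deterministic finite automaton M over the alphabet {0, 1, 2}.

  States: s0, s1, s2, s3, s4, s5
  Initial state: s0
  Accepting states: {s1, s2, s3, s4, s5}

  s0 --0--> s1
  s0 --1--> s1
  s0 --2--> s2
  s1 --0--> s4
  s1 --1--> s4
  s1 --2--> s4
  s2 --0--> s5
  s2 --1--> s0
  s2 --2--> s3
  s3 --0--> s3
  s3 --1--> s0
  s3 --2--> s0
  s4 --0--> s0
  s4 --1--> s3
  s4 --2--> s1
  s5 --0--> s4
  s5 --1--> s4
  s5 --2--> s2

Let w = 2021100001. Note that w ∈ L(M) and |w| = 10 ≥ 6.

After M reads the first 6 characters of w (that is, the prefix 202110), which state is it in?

s4

Run of M on the first 6 characters of w = 2 0 2 1 1 0:
  step 0: s0  (start)
  step 1: s2  (read 2: s0→s2)
  step 2: s5  (read 0: s2→s5)
  step 3: s2  (read 2: s5→s2)
  step 4: s0  (read 1: s2→s0)
  step 5: s1  (read 1: s0→s1)
  step 6: s4  (read 0: s1→s4)

After reading 6 characters, M is in state s4.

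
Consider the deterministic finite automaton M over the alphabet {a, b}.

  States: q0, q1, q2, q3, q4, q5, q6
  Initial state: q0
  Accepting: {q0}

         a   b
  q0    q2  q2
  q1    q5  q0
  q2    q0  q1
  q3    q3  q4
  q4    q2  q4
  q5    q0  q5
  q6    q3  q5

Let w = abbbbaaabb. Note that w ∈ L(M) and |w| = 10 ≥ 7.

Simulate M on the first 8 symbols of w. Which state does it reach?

State sequence: q0 -a-> q2 -b-> q1 -b-> q0 -b-> q2 -b-> q1 -a-> q5 -a-> q0 -a-> q2

After reading 8 characters, M is in state q2.

q2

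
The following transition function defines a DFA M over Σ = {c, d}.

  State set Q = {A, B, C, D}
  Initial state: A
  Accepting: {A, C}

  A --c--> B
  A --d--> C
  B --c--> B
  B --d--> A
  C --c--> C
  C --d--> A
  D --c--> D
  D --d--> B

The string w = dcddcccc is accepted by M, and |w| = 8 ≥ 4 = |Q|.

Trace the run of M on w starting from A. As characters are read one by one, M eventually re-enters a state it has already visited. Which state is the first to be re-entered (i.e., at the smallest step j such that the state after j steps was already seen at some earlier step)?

State sequence: A -d-> C -c-> C -d-> A -d-> C -c-> C -c-> C -c-> C -c-> C
First repeat at step 2: C was already visited.

The earliest repeat is at step j = 2: M is in C, which it already visited at step i = 1.
Since M has 4 states, any run of length ≥ 4 visits 4+1 states, so by pigeonhole some state repeats within the first 4 steps — that repeat gives the pumpable loop.

C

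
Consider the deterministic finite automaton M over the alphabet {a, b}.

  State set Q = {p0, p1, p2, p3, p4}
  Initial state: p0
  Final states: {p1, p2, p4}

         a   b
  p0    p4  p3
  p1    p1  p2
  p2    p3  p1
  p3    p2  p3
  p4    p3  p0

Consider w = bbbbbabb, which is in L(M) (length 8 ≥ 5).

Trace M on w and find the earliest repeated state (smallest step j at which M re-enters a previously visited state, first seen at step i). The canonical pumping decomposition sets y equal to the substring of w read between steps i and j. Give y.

State sequence: p0 -b-> p3 -b-> p3 -b-> p3 -b-> p3 -b-> p3 -a-> p2 -b-> p1 -b-> p2
First repeat at step 2: p3 was already visited.

So i = 1, j = 2, giving x = w[0:1] = b, y = w[1:2] = b, z = w[2:8] = bbbabb.
Check: |xy| = 2 ≤ 5 and |y| = 1 ≥ 1. Reading y takes M from p3 back to p3, so every xyⁱz is accepted.

b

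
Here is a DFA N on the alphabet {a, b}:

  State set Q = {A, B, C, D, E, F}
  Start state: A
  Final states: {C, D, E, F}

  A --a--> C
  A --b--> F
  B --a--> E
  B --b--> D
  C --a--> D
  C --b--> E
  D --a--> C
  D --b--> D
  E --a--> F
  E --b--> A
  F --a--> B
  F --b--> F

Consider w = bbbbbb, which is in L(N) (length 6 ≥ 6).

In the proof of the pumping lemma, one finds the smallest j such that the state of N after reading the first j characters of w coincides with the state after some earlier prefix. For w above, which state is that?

State sequence: A -b-> F -b-> F -b-> F -b-> F -b-> F -b-> F
First repeat at step 2: F was already visited.

The earliest repeat is at step j = 2: N is in F, which it already visited at step i = 1.
With |Q| = 6, pigeonhole forces a state repeat no later than step 6; the substring read between the first and second visits to that state can be pumped.

F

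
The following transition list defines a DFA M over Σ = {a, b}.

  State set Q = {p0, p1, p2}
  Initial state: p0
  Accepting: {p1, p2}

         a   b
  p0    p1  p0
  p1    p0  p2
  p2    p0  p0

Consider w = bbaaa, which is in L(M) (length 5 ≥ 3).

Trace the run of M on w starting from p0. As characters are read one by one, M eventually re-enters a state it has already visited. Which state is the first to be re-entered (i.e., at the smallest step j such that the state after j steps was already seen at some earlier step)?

Run of M on w = b b a a a:
  step 0: p0  (start)
  step 1: p0  (read b: p0→p0)   ← first repeat (p0 seen earlier)
  step 2: p0  (read b: p0→p0)
  step 3: p1  (read a: p0→p1)
  step 4: p0  (read a: p1→p0)
  step 5: p1  (read a: p0→p1)

The earliest repeat is at step j = 1: M is in p0, which it already visited at step i = 0.

p0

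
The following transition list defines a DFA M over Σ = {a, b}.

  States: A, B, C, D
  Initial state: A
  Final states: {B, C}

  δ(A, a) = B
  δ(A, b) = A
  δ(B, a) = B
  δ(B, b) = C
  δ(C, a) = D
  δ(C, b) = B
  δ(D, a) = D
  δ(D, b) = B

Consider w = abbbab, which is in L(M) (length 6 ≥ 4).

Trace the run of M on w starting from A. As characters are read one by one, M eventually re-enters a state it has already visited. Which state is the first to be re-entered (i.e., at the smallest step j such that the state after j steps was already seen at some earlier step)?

Run of M on w = a b b b a b:
  step 0: A  (start)
  step 1: B  (read a: A→B)
  step 2: C  (read b: B→C)
  step 3: B  (read b: C→B)   ← first repeat (B seen earlier)
  step 4: C  (read b: B→C)
  step 5: D  (read a: C→D)
  step 6: B  (read b: D→B)

The earliest repeat is at step j = 3: M is in B, which it already visited at step i = 1.
The DFA has 4 states, so the proof of the pumping lemma guarantees a repeated state among the first 4+1 visited; the segment between the two visits is the pumpable y.

B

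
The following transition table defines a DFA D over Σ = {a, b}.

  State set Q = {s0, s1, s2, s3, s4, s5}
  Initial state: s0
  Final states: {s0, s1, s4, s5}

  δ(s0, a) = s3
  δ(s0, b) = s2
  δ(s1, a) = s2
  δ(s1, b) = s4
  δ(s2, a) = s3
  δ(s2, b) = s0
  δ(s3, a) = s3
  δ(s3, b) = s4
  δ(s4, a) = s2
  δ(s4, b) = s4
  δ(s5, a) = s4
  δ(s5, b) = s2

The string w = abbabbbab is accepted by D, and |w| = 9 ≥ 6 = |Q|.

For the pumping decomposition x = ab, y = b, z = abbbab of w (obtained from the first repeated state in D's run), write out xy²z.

xy^2z = ab·b·b·abbbab = abbbabbbab.
Reading y = b takes D from s4 back to s4, so after x·y·y the machine is still in s4, and z then leads to the accepting state s4. Hence abbbabbbab ∈ L(D).

abbbabbbab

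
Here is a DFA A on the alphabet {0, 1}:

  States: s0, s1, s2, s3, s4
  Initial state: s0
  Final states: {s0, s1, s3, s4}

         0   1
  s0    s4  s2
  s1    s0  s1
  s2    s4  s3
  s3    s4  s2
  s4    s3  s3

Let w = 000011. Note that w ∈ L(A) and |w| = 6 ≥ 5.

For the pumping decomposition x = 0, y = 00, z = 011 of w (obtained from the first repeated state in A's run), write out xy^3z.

0000000011

xy^3z = 0·00·00·00·011 = 0000000011.
Reading y = 00 takes A from s4 back to s4, so after x·y·y·y the machine is still in s4, and z then leads to the accepting state s3. Hence 0000000011 ∈ L(A).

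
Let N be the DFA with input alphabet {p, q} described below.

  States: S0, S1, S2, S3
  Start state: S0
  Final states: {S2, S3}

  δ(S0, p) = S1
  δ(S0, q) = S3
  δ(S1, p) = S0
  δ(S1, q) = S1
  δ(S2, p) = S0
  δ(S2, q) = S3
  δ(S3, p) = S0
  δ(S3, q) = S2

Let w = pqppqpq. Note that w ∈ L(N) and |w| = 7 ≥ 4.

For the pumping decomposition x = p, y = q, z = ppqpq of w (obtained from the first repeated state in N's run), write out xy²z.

pqqppqpq

xy^2z = p·q·q·ppqpq = pqqppqpq.
Reading y = q takes N from S1 back to S1, so after x·y·y the machine is still in S1, and z then leads to the accepting state S3. Hence pqqppqpq ∈ L(N).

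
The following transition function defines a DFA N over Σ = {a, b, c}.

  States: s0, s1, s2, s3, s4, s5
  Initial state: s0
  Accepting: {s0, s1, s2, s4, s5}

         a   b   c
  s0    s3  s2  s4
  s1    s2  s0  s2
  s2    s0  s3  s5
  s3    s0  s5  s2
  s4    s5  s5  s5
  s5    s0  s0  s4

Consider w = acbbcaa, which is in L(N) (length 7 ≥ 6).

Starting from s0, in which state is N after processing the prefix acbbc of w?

Run of N on the first 5 characters of w = a c b b c:
  step 0: s0  (start)
  step 1: s3  (read a: s0→s3)
  step 2: s2  (read c: s3→s2)
  step 3: s3  (read b: s2→s3)
  step 4: s5  (read b: s3→s5)
  step 5: s4  (read c: s5→s4)

After reading 5 characters, N is in state s4.

s4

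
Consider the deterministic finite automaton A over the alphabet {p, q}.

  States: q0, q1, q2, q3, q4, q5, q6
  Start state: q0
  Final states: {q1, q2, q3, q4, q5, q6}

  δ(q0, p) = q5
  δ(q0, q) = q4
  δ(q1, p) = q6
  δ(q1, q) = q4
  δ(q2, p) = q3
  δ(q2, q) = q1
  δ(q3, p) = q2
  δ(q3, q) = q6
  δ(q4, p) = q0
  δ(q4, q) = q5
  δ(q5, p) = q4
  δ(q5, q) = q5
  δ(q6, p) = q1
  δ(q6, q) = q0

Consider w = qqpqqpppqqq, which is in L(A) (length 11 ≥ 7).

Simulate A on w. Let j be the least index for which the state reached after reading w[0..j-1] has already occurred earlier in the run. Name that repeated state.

q4

Run of A on w = q q p q q p p p q q q:
  step 0: q0  (start)
  step 1: q4  (read q: q0→q4)
  step 2: q5  (read q: q4→q5)
  step 3: q4  (read p: q5→q4)   ← first repeat (q4 seen earlier)
  step 4: q5  (read q: q4→q5)
  step 5: q5  (read q: q5→q5)
  step 6: q4  (read p: q5→q4)
  step 7: q0  (read p: q4→q0)
  step 8: q5  (read p: q0→q5)
  step 9: q5  (read q: q5→q5)
  step 10: q5  (read q: q5→q5)
  step 11: q5  (read q: q5→q5)

The earliest repeat is at step j = 3: A is in q4, which it already visited at step i = 1.
Since A has 7 states, any run of length ≥ 7 visits 7+1 states, so by pigeonhole some state repeats within the first 7 steps — that repeat gives the pumpable loop.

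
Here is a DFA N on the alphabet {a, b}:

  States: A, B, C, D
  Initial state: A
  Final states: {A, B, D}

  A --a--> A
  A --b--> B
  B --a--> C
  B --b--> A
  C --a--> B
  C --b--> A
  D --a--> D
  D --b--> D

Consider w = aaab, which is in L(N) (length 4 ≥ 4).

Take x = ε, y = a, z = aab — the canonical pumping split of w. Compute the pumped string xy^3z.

xy^3z = ε·a·a·a·aab = aaaaab.
Reading y = a takes N from A back to A, so after x·y·y·y the machine is still in A, and z then leads to the accepting state B. Hence aaaaab ∈ L(N).

aaaaab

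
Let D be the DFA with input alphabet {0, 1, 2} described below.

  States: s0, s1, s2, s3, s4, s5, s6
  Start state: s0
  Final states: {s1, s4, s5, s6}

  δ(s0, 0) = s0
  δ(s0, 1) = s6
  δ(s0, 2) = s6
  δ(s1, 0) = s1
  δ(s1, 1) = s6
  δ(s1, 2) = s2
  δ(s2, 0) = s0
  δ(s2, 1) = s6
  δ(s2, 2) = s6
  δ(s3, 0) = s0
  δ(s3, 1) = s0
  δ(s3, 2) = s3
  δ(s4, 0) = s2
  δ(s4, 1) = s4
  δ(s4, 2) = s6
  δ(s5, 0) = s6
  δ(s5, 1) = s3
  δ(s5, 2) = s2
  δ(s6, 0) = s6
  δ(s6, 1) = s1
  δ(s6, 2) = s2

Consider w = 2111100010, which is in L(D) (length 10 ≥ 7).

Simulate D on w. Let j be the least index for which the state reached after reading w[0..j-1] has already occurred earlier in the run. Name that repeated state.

Run of D on w = 2 1 1 1 1 0 0 0 1 0:
  step 0: s0  (start)
  step 1: s6  (read 2: s0→s6)
  step 2: s1  (read 1: s6→s1)
  step 3: s6  (read 1: s1→s6)   ← first repeat (s6 seen earlier)
  step 4: s1  (read 1: s6→s1)
  step 5: s6  (read 1: s1→s6)
  step 6: s6  (read 0: s6→s6)
  step 7: s6  (read 0: s6→s6)
  step 8: s6  (read 0: s6→s6)
  step 9: s1  (read 1: s6→s1)
  step 10: s1  (read 0: s1→s1)

The earliest repeat is at step j = 3: D is in s6, which it already visited at step i = 1.
Since D has 7 states, any run of length ≥ 7 visits 7+1 states, so by pigeonhole some state repeats within the first 7 steps — that repeat gives the pumpable loop.

s6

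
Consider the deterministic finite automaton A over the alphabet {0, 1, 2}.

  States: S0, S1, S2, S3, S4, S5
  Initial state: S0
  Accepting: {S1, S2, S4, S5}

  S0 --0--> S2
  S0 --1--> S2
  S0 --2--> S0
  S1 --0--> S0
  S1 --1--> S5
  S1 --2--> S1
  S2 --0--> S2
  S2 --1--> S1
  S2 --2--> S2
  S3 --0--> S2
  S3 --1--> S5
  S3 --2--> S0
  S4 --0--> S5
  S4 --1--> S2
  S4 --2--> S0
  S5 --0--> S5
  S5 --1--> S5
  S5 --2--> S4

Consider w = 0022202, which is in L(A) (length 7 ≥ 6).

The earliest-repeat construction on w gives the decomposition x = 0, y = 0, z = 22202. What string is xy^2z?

xy^2z = 0·0·0·22202 = 00022202.
Reading y = 0 takes A from S2 back to S2, so after x·y·y the machine is still in S2, and z then leads to the accepting state S2. Hence 00022202 ∈ L(A).

00022202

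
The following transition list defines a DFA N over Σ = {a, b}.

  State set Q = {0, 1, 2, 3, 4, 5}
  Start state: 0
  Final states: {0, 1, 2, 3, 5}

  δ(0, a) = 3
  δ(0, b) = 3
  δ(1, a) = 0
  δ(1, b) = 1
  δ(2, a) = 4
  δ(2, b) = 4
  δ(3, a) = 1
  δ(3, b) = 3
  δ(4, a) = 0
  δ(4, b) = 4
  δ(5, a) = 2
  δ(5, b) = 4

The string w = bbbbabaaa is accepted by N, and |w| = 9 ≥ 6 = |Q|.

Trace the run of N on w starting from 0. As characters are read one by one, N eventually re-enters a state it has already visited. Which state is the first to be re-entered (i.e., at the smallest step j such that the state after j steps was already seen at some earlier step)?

State sequence: 0 -b-> 3 -b-> 3 -b-> 3 -b-> 3 -a-> 1 -b-> 1 -a-> 0 -a-> 3 -a-> 1
First repeat at step 2: 3 was already visited.

The earliest repeat is at step j = 2: N is in 3, which it already visited at step i = 1.
Since N has 6 states, any run of length ≥ 6 visits 6+1 states, so by pigeonhole some state repeats within the first 6 steps — that repeat gives the pumpable loop.

3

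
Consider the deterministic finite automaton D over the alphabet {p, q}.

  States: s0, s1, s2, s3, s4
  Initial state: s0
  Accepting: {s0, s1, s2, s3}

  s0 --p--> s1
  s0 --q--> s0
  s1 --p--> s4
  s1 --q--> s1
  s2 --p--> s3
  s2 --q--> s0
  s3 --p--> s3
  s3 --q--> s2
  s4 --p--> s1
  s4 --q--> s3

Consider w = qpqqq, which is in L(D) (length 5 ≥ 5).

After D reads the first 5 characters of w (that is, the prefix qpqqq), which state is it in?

s1

Run of D on the first 5 characters of w = q p q q q:
  step 0: s0  (start)
  step 1: s0  (read q: s0→s0)
  step 2: s1  (read p: s0→s1)
  step 3: s1  (read q: s1→s1)
  step 4: s1  (read q: s1→s1)
  step 5: s1  (read q: s1→s1)

After reading 5 characters, D is in state s1.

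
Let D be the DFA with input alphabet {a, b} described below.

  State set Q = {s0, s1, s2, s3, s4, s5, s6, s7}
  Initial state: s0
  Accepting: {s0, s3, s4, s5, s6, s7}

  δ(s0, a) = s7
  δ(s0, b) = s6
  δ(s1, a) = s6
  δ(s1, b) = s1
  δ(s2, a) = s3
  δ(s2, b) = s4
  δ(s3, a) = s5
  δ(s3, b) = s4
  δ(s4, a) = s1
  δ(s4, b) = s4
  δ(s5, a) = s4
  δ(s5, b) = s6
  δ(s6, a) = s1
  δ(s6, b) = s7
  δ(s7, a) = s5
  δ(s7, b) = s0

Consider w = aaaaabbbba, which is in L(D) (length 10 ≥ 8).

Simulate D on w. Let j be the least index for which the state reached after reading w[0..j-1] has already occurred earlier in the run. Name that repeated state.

Run of D on w = a a a a a b b b b a:
  step 0: s0  (start)
  step 1: s7  (read a: s0→s7)
  step 2: s5  (read a: s7→s5)
  step 3: s4  (read a: s5→s4)
  step 4: s1  (read a: s4→s1)
  step 5: s6  (read a: s1→s6)
  step 6: s7  (read b: s6→s7)   ← first repeat (s7 seen earlier)
  step 7: s0  (read b: s7→s0)
  step 8: s6  (read b: s0→s6)
  step 9: s7  (read b: s6→s7)
  step 10: s5  (read a: s7→s5)

The earliest repeat is at step j = 6: D is in s7, which it already visited at step i = 1.
With |Q| = 8, pigeonhole forces a state repeat no later than step 8; the substring read between the first and second visits to that state can be pumped.

s7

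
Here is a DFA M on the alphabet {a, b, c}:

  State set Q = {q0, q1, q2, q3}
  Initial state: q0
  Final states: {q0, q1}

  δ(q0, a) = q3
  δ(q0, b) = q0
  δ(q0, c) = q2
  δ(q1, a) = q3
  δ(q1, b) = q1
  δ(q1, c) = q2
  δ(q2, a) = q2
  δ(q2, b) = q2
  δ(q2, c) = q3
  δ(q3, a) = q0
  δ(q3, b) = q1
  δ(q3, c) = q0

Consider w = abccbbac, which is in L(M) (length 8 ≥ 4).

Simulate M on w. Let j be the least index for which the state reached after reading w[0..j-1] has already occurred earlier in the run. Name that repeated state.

Run of M on w = a b c c b b a c:
  step 0: q0  (start)
  step 1: q3  (read a: q0→q3)
  step 2: q1  (read b: q3→q1)
  step 3: q2  (read c: q1→q2)
  step 4: q3  (read c: q2→q3)   ← first repeat (q3 seen earlier)
  step 5: q1  (read b: q3→q1)
  step 6: q1  (read b: q1→q1)
  step 7: q3  (read a: q1→q3)
  step 8: q0  (read c: q3→q0)

The earliest repeat is at step j = 4: M is in q3, which it already visited at step i = 1.

q3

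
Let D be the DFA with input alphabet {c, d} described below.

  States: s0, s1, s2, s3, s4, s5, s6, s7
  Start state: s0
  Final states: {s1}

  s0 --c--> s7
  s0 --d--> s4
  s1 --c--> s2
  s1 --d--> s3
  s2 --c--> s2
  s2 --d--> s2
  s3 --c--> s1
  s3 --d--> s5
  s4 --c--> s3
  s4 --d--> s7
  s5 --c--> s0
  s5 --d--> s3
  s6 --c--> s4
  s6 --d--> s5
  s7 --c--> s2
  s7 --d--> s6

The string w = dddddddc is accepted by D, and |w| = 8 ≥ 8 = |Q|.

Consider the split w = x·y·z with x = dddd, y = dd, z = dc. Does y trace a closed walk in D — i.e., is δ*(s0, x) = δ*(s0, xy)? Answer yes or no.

yes

State sequence: s0 -d-> s4 -d-> s7 -d-> s6 -d-> s5 -d-> s3 -d-> s5

After x (step 4): s5. After xy (step 6): s5.
They match, so y = dd drives D around a cycle from s5 back to itself; pumping y any number of times keeps D in s5 before reading z, and xyⁱz ∈ L(D) for every i ≥ 0.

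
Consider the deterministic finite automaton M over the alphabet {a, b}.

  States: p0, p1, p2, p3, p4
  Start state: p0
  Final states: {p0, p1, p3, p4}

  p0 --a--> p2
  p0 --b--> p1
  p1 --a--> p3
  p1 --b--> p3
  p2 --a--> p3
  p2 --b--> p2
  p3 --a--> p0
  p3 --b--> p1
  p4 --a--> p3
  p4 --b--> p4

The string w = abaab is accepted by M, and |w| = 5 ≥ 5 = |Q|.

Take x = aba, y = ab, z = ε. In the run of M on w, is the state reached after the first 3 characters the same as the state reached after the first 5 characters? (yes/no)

no

Run of M on the first 5 characters of w = a b a a b:
  step 0: p0  (start)
  step 1: p2  (read a: p0→p2)
  step 2: p2  (read b: p2→p2)
  step 3: p3  (read a: p2→p3)
  step 4: p0  (read a: p3→p0)
  step 5: p1  (read b: p0→p1)

After x (step 3): p3. After xy (step 5): p1.
They differ (p3 ≠ p1), so y is not a cycle from the state after x; this split is not the one the pumping-lemma construction produces, and pumping y need not keep the string in L(M).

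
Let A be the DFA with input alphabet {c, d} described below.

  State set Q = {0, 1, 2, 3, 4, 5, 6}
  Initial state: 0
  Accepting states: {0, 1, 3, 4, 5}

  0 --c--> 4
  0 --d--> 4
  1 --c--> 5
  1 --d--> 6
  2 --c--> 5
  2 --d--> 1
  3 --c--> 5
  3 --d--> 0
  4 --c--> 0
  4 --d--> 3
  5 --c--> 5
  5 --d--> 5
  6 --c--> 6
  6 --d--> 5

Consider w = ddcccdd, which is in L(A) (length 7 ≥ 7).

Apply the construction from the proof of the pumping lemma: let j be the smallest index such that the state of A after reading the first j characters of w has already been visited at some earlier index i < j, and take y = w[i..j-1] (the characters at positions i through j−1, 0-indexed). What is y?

State sequence: 0 -d-> 4 -d-> 3 -c-> 5 -c-> 5 -c-> 5 -d-> 5 -d-> 5
First repeat at step 4: 5 was already visited.

So i = 3, j = 4, giving x = w[0:3] = ddc, y = w[3:4] = c, z = w[4:7] = cdd.
Check: |xy| = 4 ≤ 7 and |y| = 1 ≥ 1. Reading y takes A from 5 back to 5, so every xyⁱz is accepted.

c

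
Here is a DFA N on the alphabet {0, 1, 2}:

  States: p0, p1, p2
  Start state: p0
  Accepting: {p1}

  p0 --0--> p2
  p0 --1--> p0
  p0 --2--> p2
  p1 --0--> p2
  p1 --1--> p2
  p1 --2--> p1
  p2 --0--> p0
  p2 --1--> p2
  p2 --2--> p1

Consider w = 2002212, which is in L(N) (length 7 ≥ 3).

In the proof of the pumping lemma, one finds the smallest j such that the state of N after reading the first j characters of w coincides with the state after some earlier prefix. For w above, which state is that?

p0

State sequence: p0 -2-> p2 -0-> p0 -0-> p2 -2-> p1 -2-> p1 -1-> p2 -2-> p1
First repeat at step 2: p0 was already visited.

The earliest repeat is at step j = 2: N is in p0, which it already visited at step i = 0.
The DFA has 3 states, so the proof of the pumping lemma guarantees a repeated state among the first 3+1 visited; the segment between the two visits is the pumpable y.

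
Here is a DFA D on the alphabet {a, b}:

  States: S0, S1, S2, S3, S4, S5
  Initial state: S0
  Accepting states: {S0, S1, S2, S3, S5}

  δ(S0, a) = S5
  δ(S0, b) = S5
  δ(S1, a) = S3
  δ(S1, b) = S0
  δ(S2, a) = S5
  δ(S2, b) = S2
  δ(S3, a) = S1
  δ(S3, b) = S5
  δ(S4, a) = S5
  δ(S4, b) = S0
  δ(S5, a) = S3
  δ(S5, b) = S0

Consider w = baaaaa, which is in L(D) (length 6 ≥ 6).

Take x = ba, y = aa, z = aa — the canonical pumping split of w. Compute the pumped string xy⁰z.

baaa

xy⁰z = xz = ba·aa = baaa.
Reading y = aa takes D from S3 back to S3, so after x the machine is still in S3, and z then leads to the accepting state S3. Hence baaa ∈ L(D).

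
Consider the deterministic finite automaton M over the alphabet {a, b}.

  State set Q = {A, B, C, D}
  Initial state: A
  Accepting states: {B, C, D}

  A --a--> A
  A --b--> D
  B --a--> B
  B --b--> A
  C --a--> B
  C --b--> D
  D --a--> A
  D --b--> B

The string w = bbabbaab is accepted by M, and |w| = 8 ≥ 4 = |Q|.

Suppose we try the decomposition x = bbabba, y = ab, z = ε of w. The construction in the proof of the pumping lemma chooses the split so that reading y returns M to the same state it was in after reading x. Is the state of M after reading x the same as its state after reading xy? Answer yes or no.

Run of M on the first 8 characters of w = b b a b b a a b:
  step 0: A  (start)
  step 1: D  (read b: A→D)
  step 2: B  (read b: D→B)
  step 3: B  (read a: B→B)
  step 4: A  (read b: B→A)
  step 5: D  (read b: A→D)
  step 6: A  (read a: D→A)
  step 7: A  (read a: A→A)
  step 8: D  (read b: A→D)

After x (step 6): A. After xy (step 8): D.
They differ (A ≠ D), so y is not a cycle from the state after x; this split is not the one the pumping-lemma construction produces, and pumping y need not keep the string in L(M).

no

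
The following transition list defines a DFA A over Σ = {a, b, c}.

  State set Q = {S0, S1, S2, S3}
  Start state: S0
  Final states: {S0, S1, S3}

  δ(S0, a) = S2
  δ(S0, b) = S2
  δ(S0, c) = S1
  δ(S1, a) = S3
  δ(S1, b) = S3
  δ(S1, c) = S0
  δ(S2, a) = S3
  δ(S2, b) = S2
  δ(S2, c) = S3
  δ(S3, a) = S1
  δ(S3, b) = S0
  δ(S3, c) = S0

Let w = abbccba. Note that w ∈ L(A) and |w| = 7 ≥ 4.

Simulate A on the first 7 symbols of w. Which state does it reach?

S3

Run of A on the first 7 characters of w = a b b c c b a:
  step 0: S0  (start)
  step 1: S2  (read a: S0→S2)
  step 2: S2  (read b: S2→S2)
  step 3: S2  (read b: S2→S2)
  step 4: S3  (read c: S2→S3)
  step 5: S0  (read c: S3→S0)
  step 6: S2  (read b: S0→S2)
  step 7: S3  (read a: S2→S3)

After reading 7 characters, A is in state S3.
(This kind of state-tracing is the core of the pumping-lemma construction: with 4 states, pigeonhole forces a repeat within the first 4 steps.)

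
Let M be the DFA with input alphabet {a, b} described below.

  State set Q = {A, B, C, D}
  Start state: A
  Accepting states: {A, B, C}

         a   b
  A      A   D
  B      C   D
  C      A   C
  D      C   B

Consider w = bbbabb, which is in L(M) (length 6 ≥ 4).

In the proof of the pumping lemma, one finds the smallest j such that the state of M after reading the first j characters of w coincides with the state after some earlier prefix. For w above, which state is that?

State sequence: A -b-> D -b-> B -b-> D -a-> C -b-> C -b-> C
First repeat at step 3: D was already visited.

The earliest repeat is at step j = 3: M is in D, which it already visited at step i = 1.
Since M has 4 states, any run of length ≥ 4 visits 4+1 states, so by pigeonhole some state repeats within the first 4 steps — that repeat gives the pumpable loop.

D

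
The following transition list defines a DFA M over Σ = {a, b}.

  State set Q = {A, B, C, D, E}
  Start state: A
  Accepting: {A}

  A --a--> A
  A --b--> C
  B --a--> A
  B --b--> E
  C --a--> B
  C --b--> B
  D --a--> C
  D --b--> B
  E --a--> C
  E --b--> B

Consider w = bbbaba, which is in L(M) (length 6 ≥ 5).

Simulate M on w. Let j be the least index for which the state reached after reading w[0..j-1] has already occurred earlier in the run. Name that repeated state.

C

State sequence: A -b-> C -b-> B -b-> E -a-> C -b-> B -a-> A
First repeat at step 4: C was already visited.

The earliest repeat is at step j = 4: M is in C, which it already visited at step i = 1.
Since M has 5 states, any run of length ≥ 5 visits 5+1 states, so by pigeonhole some state repeats within the first 5 steps — that repeat gives the pumpable loop.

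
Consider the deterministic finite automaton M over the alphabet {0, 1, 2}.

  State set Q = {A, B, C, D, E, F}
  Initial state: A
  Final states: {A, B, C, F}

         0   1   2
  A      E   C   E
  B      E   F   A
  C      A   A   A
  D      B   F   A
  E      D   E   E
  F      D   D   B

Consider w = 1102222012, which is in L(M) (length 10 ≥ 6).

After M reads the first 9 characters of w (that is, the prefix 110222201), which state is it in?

F

State sequence: A -1-> C -1-> A -0-> E -2-> E -2-> E -2-> E -2-> E -0-> D -1-> F

After reading 9 characters, M is in state F.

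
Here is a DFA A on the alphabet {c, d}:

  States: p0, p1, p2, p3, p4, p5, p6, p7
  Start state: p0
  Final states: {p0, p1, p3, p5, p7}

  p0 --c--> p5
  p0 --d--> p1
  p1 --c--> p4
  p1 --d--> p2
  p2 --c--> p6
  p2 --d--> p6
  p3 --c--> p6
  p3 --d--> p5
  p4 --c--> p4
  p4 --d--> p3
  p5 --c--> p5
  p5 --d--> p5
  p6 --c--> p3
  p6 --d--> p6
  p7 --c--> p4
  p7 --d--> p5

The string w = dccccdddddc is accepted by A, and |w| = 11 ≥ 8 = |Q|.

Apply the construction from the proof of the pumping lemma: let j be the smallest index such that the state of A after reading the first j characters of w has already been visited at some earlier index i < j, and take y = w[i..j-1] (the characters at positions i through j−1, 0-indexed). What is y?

c

Run of A on w = d c c c c d d d d d c:
  step 0: p0  (start)
  step 1: p1  (read d: p0→p1)
  step 2: p4  (read c: p1→p4)
  step 3: p4  (read c: p4→p4)   ← first repeat (p4 seen earlier)
  step 4: p4  (read c: p4→p4)
  step 5: p4  (read c: p4→p4)
  step 6: p3  (read d: p4→p3)
  step 7: p5  (read d: p3→p5)
  step 8: p5  (read d: p5→p5)
  step 9: p5  (read d: p5→p5)
  step 10: p5  (read d: p5→p5)
  step 11: p5  (read c: p5→p5)

So i = 2, j = 3, giving x = w[0:2] = dc, y = w[2:3] = c, z = w[3:11] = ccdddddc.
Check: |xy| = 3 ≤ 8 and |y| = 1 ≥ 1. Reading y takes A from p4 back to p4, so every xyⁱz is accepted.
Pumping length from the standard proof: p = 8 (the number of states). The repeated state found above gives |xy| = j ≤ 8 and |y| = j − i ≥ 1.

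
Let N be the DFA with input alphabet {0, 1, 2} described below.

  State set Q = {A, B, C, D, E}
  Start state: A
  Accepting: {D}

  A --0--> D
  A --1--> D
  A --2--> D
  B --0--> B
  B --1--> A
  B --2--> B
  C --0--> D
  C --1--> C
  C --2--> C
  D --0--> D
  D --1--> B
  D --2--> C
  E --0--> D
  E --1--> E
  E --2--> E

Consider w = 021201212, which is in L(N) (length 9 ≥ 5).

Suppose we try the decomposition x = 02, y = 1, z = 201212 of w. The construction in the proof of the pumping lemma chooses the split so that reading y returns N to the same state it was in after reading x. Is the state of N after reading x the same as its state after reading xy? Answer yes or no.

yes

State sequence: A -0-> D -2-> C -1-> C

After x (step 2): C. After xy (step 3): C.
They match, so y = 1 drives N around a cycle from C back to itself; pumping y any number of times keeps N in C before reading z, and xyⁱz ∈ L(N) for every i ≥ 0.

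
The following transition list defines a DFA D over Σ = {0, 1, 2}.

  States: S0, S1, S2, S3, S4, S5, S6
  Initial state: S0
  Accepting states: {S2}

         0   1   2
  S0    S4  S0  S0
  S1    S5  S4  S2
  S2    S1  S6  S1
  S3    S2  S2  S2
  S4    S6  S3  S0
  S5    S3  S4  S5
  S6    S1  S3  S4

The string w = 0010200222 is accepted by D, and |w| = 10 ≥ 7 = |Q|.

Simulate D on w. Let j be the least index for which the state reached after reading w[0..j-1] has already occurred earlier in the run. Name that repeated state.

Run of D on w = 0 0 1 0 2 0 0 2 2 2:
  step 0: S0  (start)
  step 1: S4  (read 0: S0→S4)
  step 2: S6  (read 0: S4→S6)
  step 3: S3  (read 1: S6→S3)
  step 4: S2  (read 0: S3→S2)
  step 5: S1  (read 2: S2→S1)
  step 6: S5  (read 0: S1→S5)
  step 7: S3  (read 0: S5→S3)   ← first repeat (S3 seen earlier)
  step 8: S2  (read 2: S3→S2)
  step 9: S1  (read 2: S2→S1)
  step 10: S2  (read 2: S1→S2)

The earliest repeat is at step j = 7: D is in S3, which it already visited at step i = 3.
Since D has 7 states, any run of length ≥ 7 visits 7+1 states, so by pigeonhole some state repeats within the first 7 steps — that repeat gives the pumpable loop.

S3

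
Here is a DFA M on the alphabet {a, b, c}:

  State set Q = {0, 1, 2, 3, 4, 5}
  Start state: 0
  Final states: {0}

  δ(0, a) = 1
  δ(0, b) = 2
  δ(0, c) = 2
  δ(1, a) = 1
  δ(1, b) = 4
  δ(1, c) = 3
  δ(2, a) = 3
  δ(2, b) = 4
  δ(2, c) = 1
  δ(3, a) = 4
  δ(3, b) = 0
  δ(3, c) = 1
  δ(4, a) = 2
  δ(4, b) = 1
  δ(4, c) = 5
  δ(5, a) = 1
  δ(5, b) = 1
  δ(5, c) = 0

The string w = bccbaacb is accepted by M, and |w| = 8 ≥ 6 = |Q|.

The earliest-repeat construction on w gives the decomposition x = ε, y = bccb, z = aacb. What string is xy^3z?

bccbbccbbccbaacb

xy^3z = ε·bccb·bccb·bccb·aacb = bccbbccbbccbaacb.
Reading y = bccb takes M from 0 back to 0, so after x·y·y·y the machine is still in 0, and z then leads to the accepting state 0. Hence bccbbccbbccbaacb ∈ L(M).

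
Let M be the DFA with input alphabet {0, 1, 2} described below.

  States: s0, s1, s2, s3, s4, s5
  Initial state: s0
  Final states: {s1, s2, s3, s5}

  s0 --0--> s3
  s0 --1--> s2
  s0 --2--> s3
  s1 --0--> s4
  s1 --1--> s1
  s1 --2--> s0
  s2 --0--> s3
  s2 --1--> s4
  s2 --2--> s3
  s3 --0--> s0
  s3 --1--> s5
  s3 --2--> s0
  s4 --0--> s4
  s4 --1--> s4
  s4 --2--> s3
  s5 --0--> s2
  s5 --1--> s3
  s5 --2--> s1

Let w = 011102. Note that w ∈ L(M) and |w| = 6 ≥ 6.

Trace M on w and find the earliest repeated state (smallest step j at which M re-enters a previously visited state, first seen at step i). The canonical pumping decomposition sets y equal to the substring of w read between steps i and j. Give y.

11

State sequence: s0 -0-> s3 -1-> s5 -1-> s3 -1-> s5 -0-> s2 -2-> s3
First repeat at step 3: s3 was already visited.

So i = 1, j = 3, giving x = w[0:1] = 0, y = w[1:3] = 11, z = w[3:6] = 102.
Check: |xy| = 3 ≤ 6 and |y| = 2 ≥ 1. Reading y takes M from s3 back to s3, so every xyⁱz is accepted.
Since M has 6 states, any run of length ≥ 6 visits 6+1 states, so by pigeonhole some state repeats within the first 6 steps — that repeat gives the pumpable loop.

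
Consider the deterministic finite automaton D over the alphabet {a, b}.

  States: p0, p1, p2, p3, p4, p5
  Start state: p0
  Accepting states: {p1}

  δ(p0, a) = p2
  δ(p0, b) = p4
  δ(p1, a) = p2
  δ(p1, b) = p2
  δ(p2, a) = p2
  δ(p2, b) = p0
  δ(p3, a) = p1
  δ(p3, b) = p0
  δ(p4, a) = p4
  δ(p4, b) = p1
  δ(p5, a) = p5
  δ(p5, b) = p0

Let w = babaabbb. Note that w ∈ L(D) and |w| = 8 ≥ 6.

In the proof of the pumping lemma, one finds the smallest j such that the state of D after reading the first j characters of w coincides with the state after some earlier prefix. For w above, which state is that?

p4

Run of D on w = b a b a a b b b:
  step 0: p0  (start)
  step 1: p4  (read b: p0→p4)
  step 2: p4  (read a: p4→p4)   ← first repeat (p4 seen earlier)
  step 3: p1  (read b: p4→p1)
  step 4: p2  (read a: p1→p2)
  step 5: p2  (read a: p2→p2)
  step 6: p0  (read b: p2→p0)
  step 7: p4  (read b: p0→p4)
  step 8: p1  (read b: p4→p1)

The earliest repeat is at step j = 2: D is in p4, which it already visited at step i = 1.
Pumping length from the standard proof: p = 6 (the number of states). The repeated state found above gives |xy| = j ≤ 6 and |y| = j − i ≥ 1.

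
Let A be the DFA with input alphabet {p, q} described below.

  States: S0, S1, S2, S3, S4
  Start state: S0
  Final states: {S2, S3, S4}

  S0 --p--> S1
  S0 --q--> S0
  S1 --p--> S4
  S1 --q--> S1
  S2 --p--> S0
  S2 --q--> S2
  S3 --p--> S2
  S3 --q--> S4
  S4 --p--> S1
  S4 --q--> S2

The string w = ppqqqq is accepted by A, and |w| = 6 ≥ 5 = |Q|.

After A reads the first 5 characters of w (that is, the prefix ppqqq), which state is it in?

S2

Run of A on the first 5 characters of w = p p q q q:
  step 0: S0  (start)
  step 1: S1  (read p: S0→S1)
  step 2: S4  (read p: S1→S4)
  step 3: S2  (read q: S4→S2)
  step 4: S2  (read q: S2→S2)
  step 5: S2  (read q: S2→S2)

After reading 5 characters, A is in state S2.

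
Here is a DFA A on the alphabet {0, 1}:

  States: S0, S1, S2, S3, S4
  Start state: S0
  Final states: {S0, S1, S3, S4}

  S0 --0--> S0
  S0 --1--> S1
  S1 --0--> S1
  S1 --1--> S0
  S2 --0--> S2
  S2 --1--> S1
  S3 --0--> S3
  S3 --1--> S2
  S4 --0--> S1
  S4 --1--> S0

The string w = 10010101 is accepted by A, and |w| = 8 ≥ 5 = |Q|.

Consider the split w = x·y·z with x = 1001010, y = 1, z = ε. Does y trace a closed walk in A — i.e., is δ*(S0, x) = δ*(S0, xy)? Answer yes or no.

State sequence: S0 -1-> S1 -0-> S1 -0-> S1 -1-> S0 -0-> S0 -1-> S1 -0-> S1 -1-> S0

After x (step 7): S1. After xy (step 8): S0.
They differ (S1 ≠ S0), so y is not a cycle from the state after x; this split is not the one the pumping-lemma construction produces, and pumping y need not keep the string in L(A).

no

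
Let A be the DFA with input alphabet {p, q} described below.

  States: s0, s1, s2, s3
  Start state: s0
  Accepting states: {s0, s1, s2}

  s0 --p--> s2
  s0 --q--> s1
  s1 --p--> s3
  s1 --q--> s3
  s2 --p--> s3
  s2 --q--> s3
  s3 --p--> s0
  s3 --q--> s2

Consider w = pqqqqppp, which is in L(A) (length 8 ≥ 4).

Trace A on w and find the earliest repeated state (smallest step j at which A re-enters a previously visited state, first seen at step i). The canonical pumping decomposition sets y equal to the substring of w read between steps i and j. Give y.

qq

Run of A on w = p q q q q p p p:
  step 0: s0  (start)
  step 1: s2  (read p: s0→s2)
  step 2: s3  (read q: s2→s3)
  step 3: s2  (read q: s3→s2)   ← first repeat (s2 seen earlier)
  step 4: s3  (read q: s2→s3)
  step 5: s2  (read q: s3→s2)
  step 6: s3  (read p: s2→s3)
  step 7: s0  (read p: s3→s0)
  step 8: s2  (read p: s0→s2)

So i = 1, j = 3, giving x = w[0:1] = p, y = w[1:3] = qq, z = w[3:8] = qqppp.
Check: |xy| = 3 ≤ 4 and |y| = 2 ≥ 1. Reading y takes A from s2 back to s2, so every xyⁱz is accepted.
With |Q| = 4, pigeonhole forces a state repeat no later than step 4; the substring read between the first and second visits to that state can be pumped.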